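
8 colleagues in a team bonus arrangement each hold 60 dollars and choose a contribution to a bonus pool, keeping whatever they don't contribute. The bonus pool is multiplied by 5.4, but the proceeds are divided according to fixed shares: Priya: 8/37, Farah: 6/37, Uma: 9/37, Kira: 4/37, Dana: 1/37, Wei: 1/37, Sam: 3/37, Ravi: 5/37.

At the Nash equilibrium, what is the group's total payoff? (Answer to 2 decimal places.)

1008.00 dollars

A player with share s gets back 5.4·s per unit contributed, so full contribution is dominant for anyone with s > 1/5.4 = 0.1852 and zero contribution is dominant for anyone below.
Priya and Uma are above the threshold, contributing 60 each; the remaining 6 contribute 0. Total contributed: 120.
The bonus pool pays out 5.4 × 120 = 648.00 in total (split across the unequal shares, but the aggregate is all that matters for the group sum).
The 6 free-riders keep 60 each, adding 360. Group total = 360 + 648.00 = 1008.00.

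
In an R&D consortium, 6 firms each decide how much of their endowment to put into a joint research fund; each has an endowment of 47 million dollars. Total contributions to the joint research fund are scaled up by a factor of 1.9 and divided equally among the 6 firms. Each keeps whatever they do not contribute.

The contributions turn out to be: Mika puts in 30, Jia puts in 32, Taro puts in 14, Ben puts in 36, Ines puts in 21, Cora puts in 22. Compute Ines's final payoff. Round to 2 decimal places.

Total contributed: 30 + 32 + 14 + 36 + 21 + 22 = 155.
Each receives 1.9 × 155 / 6 = 49.08 from the joint research fund.
Ines keeps 47 − 21 = 26, so Ines's payoff is 26 + 49.08 = 75.08.

75.08 million dollars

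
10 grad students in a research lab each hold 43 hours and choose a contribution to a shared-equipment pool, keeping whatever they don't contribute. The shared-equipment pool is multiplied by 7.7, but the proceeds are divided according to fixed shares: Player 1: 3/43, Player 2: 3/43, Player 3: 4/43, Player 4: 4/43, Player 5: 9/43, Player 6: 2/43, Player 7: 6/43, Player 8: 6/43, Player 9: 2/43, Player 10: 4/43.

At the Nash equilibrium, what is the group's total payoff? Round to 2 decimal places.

1294.30 hours

Each unit j contributes comes back to j as 7.7 × (j's share), so j prefers to contribute only if that share exceeds 1/7.7 = 0.1299; otherwise keeping the unit dominates.
Player 5, Player 7 and Player 8 clear that bar, contributing 43 each; the remaining 7 contribute 0. Total contributed: 129.
The shared-equipment pool pays out 7.7 × 129 = 993.30 in total (split across the unequal shares, but the aggregate is all that matters for the group sum).
The 7 free-riders keep 43 each, adding 301. Group total = 301 + 993.30 = 1294.30.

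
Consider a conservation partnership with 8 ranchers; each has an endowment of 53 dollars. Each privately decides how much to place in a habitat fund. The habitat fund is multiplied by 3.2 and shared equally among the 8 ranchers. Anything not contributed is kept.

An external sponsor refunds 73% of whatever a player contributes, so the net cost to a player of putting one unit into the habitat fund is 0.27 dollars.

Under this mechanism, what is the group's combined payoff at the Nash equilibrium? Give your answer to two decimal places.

1666.32 dollars

Under the mechanism each unit contributed yields (3.2/8) / 0.27 = 1.4815 back to its contributor per unit of net cost, which exceeds 1, making full contribution the dominant choice for everyone.
At the Nash equilibrium everyone contributes 53. Group total payoff = 8 × (53 × 0.73 + 3.2 × 53) = 1666.32.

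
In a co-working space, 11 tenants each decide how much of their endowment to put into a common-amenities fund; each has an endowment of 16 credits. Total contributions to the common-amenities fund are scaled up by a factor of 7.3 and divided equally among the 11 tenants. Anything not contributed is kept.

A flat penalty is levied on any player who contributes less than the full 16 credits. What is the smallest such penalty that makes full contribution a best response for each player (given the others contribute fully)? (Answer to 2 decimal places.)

Given the others contribute fully, the best deviation is to contribute 0 (any partial contribution still incurs the fine and gives up units whose private return 0.6636 is below 1).
Deviating from 16 to 0 saves 16 credits but forfeits the deviator's share of the drop in the common-amenities fund: 7.3/11 × 16 = 10.62.
So the deviation gain is 16 − 10.62 = 5.38, and the fine must be at least 5.38 credits to wipe it out.

5.38 credits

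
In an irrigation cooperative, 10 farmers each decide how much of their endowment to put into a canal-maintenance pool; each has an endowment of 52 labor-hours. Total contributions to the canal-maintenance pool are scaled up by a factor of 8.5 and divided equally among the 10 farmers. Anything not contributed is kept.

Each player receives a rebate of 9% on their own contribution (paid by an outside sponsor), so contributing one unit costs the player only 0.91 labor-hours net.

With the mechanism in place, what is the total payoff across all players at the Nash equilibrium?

Even with the mechanism, each unit contributed returns only (8.5/10) / 0.91 = 0.9341 per unit of net cost, so contributing nothing is still dominant.
Everyone keeps their endowment and the group total is 10 × 52 = 520.

520.00 labor-hours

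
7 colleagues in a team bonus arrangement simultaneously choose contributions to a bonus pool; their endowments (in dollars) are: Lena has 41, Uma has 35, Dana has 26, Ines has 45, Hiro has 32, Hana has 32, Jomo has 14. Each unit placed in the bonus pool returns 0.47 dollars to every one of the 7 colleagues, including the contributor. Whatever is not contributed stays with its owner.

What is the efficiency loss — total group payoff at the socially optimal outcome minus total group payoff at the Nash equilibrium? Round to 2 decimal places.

515.25 dollars

The private return per contributed unit is 0.47 < 1 for everyone, so the Nash equilibrium is zero contribution and the group total is Σ E_j = 41 + 35 + 26 + 45 + 32 + 32 + 14 = 225.
Each contributed unit returns 3.290 to the group, so the social optimum is full contribution by everyone: group total = 3.290 × 225 = 740.25.
Efficiency loss = (3.290 − 1) × 225 = 515.25.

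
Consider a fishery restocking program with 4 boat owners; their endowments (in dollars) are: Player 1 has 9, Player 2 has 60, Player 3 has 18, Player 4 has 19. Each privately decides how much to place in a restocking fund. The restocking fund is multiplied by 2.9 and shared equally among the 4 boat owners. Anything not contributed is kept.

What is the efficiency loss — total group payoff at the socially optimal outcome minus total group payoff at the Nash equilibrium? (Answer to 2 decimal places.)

The private return per contributed unit is 2.9/4 = 0.7250 < 1 for every player regardless of endowment, so the Nash equilibrium is zero contribution and the group total is Σ E_j = 9 + 60 + 18 + 19 = 106.
Each contributed unit returns 2.900 to the group, so the social optimum is full contribution by everyone: group total = 2.900 × 106 = 307.40.
Efficiency loss = (2.900 − 1) × 106 = 201.40.

201.40 dollars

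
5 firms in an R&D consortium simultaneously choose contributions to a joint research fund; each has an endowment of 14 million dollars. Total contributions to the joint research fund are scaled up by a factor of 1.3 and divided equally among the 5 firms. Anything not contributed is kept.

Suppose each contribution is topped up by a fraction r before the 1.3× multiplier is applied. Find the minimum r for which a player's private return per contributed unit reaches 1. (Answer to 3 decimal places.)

With matching at rate r, one contributed unit becomes (1 + r) in the joint research fund and returns 1.3 × (1 + r) / 5 to the contributor.
Setting this equal to 1: 1 + r = 5/1.3 = 3.8462.
So the minimum matching rate is r = 3.8462 − 1 = 2.846.

2.846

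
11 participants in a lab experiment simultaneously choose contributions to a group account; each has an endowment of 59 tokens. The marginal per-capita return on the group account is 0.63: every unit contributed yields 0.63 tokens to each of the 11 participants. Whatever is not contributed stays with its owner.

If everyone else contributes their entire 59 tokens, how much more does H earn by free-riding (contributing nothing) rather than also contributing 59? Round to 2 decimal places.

21.83 tokens

Switching from a contribution of 59 to 0 lets H keep an extra 59 tokens, but lowers the group account by 59, which costs H their own share of that drop: 0.63 × 59 = 37.17.
Net gain = 59 − 37.17 = 21.83. The private return per contributed unit (0.63) is below 1, so free-riding is indeed the best response regardless of what the others do.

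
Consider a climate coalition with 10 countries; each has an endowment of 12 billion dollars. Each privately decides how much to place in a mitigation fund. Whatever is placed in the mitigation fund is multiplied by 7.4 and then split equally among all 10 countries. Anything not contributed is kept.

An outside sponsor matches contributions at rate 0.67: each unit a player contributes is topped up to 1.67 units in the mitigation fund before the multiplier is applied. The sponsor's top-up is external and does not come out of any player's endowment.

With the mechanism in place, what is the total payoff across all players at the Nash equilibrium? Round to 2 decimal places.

1482.96 billion dollars

Under the mechanism each unit contributed yields 7.4 × 1.67 / 10 = 1.2358 back to its contributor per unit of net cost, which exceeds 1, making full contribution the dominant choice for everyone.
At the Nash equilibrium everyone contributes 12. Group total payoff = 7.4 × 1.67 × 120 = 1482.96.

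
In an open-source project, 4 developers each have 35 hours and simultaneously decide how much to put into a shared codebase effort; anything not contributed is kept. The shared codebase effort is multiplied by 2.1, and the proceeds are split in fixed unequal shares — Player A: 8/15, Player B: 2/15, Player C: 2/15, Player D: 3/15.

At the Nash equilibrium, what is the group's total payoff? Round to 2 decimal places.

178.50 hours

For player j, contributing a unit is worthwhile iff 2.1 × (j's share) ≥ 1, i.e. iff j's share is at least 0.4762.
Only Player A (8/15) clears that bar, contributing 35; the remaining 3 contribute 0. Total contributed: 35.
The shared codebase effort pays out 2.1 × 35 = 73.50 in total (split across the unequal shares, but the aggregate is all that matters for the group sum).
The 3 free-riders keep 35 each, adding 105. Group total = 105 + 73.50 = 178.50.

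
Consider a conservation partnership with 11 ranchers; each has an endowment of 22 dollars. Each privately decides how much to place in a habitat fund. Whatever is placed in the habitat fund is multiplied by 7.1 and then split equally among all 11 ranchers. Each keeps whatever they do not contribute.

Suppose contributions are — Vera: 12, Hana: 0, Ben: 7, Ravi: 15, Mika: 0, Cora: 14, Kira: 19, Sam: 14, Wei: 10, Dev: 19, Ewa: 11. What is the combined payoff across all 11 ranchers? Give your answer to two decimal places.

Total contributed: 12 + 0 + 7 + 15 + 0 + 14 + 19 + 14 + 10 + 19 + 11 = 121; total kept: 11 × 22 − 121 = 121.
The habitat fund pays out 7.1 × 121 = 859.10 in aggregate.
Group total = 121 + 859.10 = 980.10.

980.10 dollars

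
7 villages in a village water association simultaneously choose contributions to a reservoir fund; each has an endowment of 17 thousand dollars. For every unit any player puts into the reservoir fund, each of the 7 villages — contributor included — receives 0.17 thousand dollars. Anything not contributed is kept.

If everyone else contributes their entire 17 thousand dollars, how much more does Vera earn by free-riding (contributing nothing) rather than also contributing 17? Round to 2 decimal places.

Switching from a contribution of 17 to 0 lets Vera keep an extra 17 thousand dollars, but lowers the reservoir fund by 17, which costs Vera their own share of that drop: 0.17 × 17 = 2.89.
Net gain = 17 − 2.89 = 14.11. The private return per contributed unit (0.17) is below 1, so free-riding is indeed the best response regardless of what the others do.

14.11 thousand dollars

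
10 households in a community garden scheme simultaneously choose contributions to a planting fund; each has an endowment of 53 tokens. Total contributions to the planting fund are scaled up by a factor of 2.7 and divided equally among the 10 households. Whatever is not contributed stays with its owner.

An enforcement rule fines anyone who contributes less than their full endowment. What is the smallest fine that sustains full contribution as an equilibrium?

Given the others contribute fully, the best deviation is to contribute 0 (any partial contribution still incurs the fine and gives up units whose private return 0.2700 is below 1).
Deviating from 53 to 0 saves 53 tokens but forfeits the deviator's share of the drop in the planting fund: 2.7/10 × 53 = 14.31.
So the deviation gain is 53 − 14.31 = 38.69, and the fine must be at least 38.69 tokens to wipe it out.

38.69 tokens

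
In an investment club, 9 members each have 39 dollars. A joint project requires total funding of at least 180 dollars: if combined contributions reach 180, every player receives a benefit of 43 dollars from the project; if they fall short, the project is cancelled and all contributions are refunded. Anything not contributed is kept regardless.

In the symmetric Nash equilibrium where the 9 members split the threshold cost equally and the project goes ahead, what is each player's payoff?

Equal share of the threshold: 180/9 = 20.
At this profile no one gains by cutting their contribution: any cut drops the total below 180, the project is cancelled, contributions are refunded, and the deviator ends with 39, which is less than 39 − 20 + 43 = 62. Contributing more than 20 just wastes the excess. So contributing exactly 20 is a best response.
Each player's payoff: 39 − 20 + 43 = 62.

62 dollars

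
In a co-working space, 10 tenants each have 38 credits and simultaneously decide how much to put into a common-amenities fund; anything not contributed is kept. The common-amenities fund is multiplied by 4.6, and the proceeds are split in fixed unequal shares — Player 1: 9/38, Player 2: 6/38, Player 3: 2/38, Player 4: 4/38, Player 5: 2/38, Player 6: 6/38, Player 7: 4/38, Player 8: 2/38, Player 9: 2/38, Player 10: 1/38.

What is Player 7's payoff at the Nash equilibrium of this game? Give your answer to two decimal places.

56.40 credits

A player with share s gets back 4.6·s per unit contributed, so full contribution is dominant for anyone with s > 1/4.6 = 0.2174 and zero contribution is dominant for anyone below.
The only share above 0.2174 is Player 1's 9/38, contributing 38; the remaining 9 contribute 0. Total contributed: 38.
Player 7 keeps 38 and receives 4.6 × 38 × 4/38 = 18.40 from the common-amenities fund, for a payoff of 56.40.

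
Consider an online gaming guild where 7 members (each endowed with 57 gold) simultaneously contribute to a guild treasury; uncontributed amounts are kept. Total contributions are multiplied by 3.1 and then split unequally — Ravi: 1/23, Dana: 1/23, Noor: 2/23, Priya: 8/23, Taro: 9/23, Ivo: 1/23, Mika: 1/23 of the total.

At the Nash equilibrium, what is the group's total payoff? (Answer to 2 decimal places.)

Each unit j contributes comes back to j as 3.1 × (j's share), so j prefers to contribute only if that share exceeds 1/3.1 = 0.3226; otherwise keeping the unit dominates.
Priya and Taro clear that bar, contributing 57 each; the remaining 5 contribute 0. Total contributed: 114.
The guild treasury pays out 3.1 × 114 = 353.40 in total (split across the unequal shares, but the aggregate is all that matters for the group sum).
The 5 free-riders keep 57 each, adding 285. Group total = 285 + 353.40 = 638.40.

638.40 gold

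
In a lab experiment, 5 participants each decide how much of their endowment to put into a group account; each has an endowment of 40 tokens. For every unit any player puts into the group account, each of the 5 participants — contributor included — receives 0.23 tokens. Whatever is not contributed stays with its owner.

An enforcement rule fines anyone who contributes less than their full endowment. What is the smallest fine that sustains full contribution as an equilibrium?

30.80 tokens

Given the others contribute fully, the best deviation is to contribute 0 (any partial contribution still incurs the fine and gives up units whose private return 0.23 is below 1).
Deviating from 40 to 0 saves 40 tokens but forfeits the deviator's share of the drop in the group account: 0.23 × 40 = 9.20.
So the deviation gain is 40 − 9.20 = 30.80, and the fine must be at least 30.80 tokens to wipe it out.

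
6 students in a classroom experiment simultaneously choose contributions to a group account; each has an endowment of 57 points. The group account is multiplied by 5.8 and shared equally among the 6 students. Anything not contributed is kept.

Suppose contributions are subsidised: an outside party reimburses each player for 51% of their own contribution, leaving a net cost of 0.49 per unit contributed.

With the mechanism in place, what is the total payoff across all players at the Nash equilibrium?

The effective private return per unit is now (5.8/6) / 0.49 = 1.9728 > 1, so every player's dominant strategy flips to full contribution.
So the Nash equilibrium is full contribution by all 6; the group earns 6 × (57 × 0.51 + 5.8 × 57) = 2158.02.

2158.02 points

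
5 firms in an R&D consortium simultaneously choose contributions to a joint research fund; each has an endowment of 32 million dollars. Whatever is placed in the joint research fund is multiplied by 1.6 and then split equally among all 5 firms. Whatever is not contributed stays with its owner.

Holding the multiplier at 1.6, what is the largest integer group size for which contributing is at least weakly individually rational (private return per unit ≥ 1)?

1

Private return per unit is 1.6/(group size), which is ≥ 1 whenever the group size is ≤ 1.6.
The largest such integer is 1.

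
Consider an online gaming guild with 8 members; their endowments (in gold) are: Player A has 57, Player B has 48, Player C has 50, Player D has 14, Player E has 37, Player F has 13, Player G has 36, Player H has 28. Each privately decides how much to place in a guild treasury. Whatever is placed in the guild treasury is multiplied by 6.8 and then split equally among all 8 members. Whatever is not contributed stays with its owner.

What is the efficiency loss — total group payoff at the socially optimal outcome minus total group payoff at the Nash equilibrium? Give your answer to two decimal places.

1641.40 gold

The private return per contributed unit is 6.8/8 = 0.8500 < 1 for every player regardless of endowment, so the Nash equilibrium is zero contribution and the group total is Σ E_j = 57 + 48 + 50 + 14 + 37 + 13 + 36 + 28 = 283.
Each contributed unit returns 6.800 to the group, so the social optimum is full contribution by everyone: group total = 6.800 × 283 = 1924.40.
Efficiency loss = (6.800 − 1) × 283 = 1641.40.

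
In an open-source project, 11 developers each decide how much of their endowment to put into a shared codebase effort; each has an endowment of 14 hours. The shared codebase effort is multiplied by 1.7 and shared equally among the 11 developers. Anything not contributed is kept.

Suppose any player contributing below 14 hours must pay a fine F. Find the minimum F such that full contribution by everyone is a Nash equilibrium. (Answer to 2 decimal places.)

Given the others contribute fully, the best deviation is to contribute 0 (any partial contribution still incurs the fine and gives up units whose private return 0.1545 is below 1).
Deviating from 14 to 0 saves 14 hours but forfeits the deviator's share of the drop in the shared codebase effort: 1.7/11 × 14 = 2.16.
So the deviation gain is 14 − 2.16 = 11.84, and the fine must be at least 11.84 hours to wipe it out.

11.84 hours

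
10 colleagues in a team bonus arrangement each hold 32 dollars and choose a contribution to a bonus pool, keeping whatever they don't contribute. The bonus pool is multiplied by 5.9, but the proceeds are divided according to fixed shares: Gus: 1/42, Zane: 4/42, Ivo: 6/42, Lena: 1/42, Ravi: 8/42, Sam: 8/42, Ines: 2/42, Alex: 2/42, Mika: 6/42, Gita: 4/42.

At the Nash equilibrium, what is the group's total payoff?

633.60 dollars

Player j's private return per contributed unit is 5.9 × (j's share). Contributing is weakly dominant for j when that share is at least 1/5.9 = 0.1695, and contributing 0 is dominant otherwise.
Ravi and Sam are above the threshold, contributing 32 each; the remaining 8 contribute 0. Total contributed: 64.
The bonus pool pays out 5.9 × 64 = 377.60 in total (split across the unequal shares, but the aggregate is all that matters for the group sum).
The 8 free-riders keep 32 each, adding 256. Group total = 256 + 377.60 = 633.60.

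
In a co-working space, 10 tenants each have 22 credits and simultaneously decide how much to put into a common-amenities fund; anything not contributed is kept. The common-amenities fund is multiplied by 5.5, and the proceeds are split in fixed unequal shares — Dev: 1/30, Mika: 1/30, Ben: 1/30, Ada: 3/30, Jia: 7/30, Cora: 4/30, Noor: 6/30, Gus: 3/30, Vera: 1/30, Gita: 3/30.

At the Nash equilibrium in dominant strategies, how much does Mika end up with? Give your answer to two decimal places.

A player with share s gets back 5.5·s per unit contributed, so full contribution is dominant for anyone with s > 1/5.5 = 0.1818 and zero contribution is dominant for anyone below.
Jia and Noor are above the threshold, contributing 22 each; the remaining 8 contribute 0. Total contributed: 44.
Mika keeps 22 and receives 5.5 × 44 × 1/30 = 8.07 from the common-amenities fund, for a payoff of 30.07.

30.07 credits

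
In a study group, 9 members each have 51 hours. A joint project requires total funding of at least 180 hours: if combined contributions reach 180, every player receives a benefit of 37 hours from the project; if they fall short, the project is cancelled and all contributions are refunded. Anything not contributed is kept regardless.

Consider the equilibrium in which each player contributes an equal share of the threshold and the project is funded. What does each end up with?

Equal share of the threshold: 180/9 = 20.
At this profile no one gains by cutting their contribution: any cut drops the total below 180, the project is cancelled, contributions are refunded, and the deviator ends with 51, which is less than 51 − 20 + 37 = 68. Contributing more than 20 just wastes the excess. So contributing exactly 20 is a best response.
Each player's payoff: 51 − 20 + 37 = 68.

68 hours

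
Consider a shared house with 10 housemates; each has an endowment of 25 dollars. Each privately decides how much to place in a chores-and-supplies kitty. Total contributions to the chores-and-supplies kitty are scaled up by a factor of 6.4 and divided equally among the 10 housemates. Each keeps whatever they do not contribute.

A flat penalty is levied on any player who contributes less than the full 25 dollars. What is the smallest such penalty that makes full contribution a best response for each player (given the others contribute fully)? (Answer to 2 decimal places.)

Given the others contribute fully, the best deviation is to contribute 0 (any partial contribution still incurs the fine and gives up units whose private return 0.6400 is below 1).
Deviating from 25 to 0 saves 25 dollars but forfeits the deviator's share of the drop in the chores-and-supplies kitty: 6.4/10 × 25 = 16.00.
So the deviation gain is 25 − 16.00 = 9.00, and the fine must be at least 9.00 dollars to wipe it out.

9.00 dollars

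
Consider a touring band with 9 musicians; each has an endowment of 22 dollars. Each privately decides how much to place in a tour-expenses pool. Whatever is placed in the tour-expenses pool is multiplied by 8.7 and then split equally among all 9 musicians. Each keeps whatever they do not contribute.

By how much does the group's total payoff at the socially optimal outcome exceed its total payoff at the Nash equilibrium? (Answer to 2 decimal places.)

1524.60 dollars

Each contributed unit returns 8.7/9 = 0.9667 to its contributor — below 1 — so contributing 0 is dominant for every player. At the Nash equilibrium everyone keeps their 22, and the group total is 9 × 22 = 198.
Each contributed unit returns 8.700 to the group as a whole (0.9667 to each of 9 players), which exceeds 1, so the social optimum is full contribution: group total = 8.700 × 198 = 1722.60.
Efficiency loss = 1722.60 − 198 = 1524.60.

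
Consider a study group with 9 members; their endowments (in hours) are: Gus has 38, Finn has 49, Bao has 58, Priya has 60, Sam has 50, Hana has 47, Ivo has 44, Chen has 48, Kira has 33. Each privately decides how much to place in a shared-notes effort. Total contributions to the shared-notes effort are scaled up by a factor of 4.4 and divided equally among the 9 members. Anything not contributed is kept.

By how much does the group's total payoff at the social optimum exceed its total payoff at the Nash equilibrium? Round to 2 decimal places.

The private return per contributed unit is 4.4/9 = 0.4889 < 1 for every player regardless of endowment, so the Nash equilibrium is zero contribution and the group total is Σ E_j = 38 + 49 + 58 + 60 + 50 + 47 + 44 + 48 + 33 = 427.
Each contributed unit returns 4.400 to the group, so the social optimum is full contribution by everyone: group total = 4.400 × 427 = 1878.80.
Efficiency loss = (4.400 − 1) × 427 = 1451.80.

1451.80 hours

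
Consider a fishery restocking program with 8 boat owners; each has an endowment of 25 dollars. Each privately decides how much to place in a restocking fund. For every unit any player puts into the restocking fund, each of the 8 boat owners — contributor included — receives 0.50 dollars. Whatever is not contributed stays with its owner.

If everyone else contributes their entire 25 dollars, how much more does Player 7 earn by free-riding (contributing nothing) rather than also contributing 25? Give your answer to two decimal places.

Switching from a contribution of 25 to 0 lets Player 7 keep an extra 25 dollars, but lowers the restocking fund by 25, which costs Player 7 their own share of that drop: 0.50 × 25 = 12.50.
Net gain = 25 − 12.50 = 12.50. The private return per contributed unit (0.50) is below 1, so free-riding is indeed the best response regardless of what the others do.

12.50 dollars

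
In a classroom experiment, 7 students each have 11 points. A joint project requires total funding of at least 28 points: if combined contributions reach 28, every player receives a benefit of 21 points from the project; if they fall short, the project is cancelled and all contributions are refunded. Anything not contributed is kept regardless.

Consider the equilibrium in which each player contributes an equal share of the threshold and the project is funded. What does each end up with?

Equal share of the threshold: 28/7 = 4.
At this profile no one gains by cutting their contribution: any cut drops the total below 28, the project is cancelled, contributions are refunded, and the deviator ends with 11, which is less than 11 − 4 + 21 = 28. Contributing more than 4 just wastes the excess. So contributing exactly 4 is a best response.
Each player's payoff: 11 − 4 + 21 = 28.

28 points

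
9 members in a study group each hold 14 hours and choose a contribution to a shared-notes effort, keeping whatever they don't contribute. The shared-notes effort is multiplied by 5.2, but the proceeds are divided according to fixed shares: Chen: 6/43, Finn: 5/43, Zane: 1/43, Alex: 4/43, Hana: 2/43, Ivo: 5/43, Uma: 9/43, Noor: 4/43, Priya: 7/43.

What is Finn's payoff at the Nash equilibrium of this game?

A player with share s gets back 5.2·s per unit contributed, so full contribution is dominant for anyone with s > 1/5.2 = 0.1923 and zero contribution is dominant for anyone below.
Only Uma (9/43) clears that bar, contributing 14; the remaining 8 contribute 0. Total contributed: 14.
Finn keeps 14 and receives 5.2 × 14 × 5/43 = 8.47 from the shared-notes effort, for a payoff of 22.47.

22.47 hours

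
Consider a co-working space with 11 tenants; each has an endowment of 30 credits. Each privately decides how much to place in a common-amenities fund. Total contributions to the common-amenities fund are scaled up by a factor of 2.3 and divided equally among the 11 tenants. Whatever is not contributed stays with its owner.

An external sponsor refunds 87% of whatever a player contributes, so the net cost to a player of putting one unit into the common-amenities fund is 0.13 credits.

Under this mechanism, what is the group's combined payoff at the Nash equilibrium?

With the mechanism, a contributed unit returns (2.3/11) / 0.13 = 1.6084 per unit of net cost to the contributor — now above 1 — so contributing fully is weakly dominant for every player.
At the Nash equilibrium everyone contributes 30. Group total payoff = 11 × (30 × 0.87 + 2.3 × 30) = 1046.10.

1046.10 credits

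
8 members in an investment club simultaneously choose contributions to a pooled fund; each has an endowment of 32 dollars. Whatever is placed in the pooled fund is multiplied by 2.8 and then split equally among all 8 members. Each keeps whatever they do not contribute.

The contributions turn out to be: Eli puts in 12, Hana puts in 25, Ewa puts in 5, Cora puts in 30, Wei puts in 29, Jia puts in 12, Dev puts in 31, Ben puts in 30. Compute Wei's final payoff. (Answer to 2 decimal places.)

Total contributed: 12 + 25 + 5 + 30 + 29 + 12 + 31 + 30 = 174.
Each receives 2.8 × 174 / 8 = 60.90 from the pooled fund.
Wei keeps 32 − 29 = 3, so Wei's payoff is 3 + 60.90 = 63.90.

63.90 dollars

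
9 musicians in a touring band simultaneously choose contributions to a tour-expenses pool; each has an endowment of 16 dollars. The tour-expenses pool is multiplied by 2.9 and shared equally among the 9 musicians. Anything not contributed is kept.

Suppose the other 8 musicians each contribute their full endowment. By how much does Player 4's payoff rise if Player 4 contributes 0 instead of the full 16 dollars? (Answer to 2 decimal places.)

Switching from a contribution of 16 to 0 lets Player 4 keep an extra 16 dollars, but lowers the tour-expenses pool by 16, which costs Player 4 their own share of that drop: 2.9/9 × 16 = 5.16.
Net gain = 16 − 5.16 = 10.84. The private return per contributed unit (0.3222) is below 1, so free-riding is indeed the best response regardless of what the others do.

10.84 dollars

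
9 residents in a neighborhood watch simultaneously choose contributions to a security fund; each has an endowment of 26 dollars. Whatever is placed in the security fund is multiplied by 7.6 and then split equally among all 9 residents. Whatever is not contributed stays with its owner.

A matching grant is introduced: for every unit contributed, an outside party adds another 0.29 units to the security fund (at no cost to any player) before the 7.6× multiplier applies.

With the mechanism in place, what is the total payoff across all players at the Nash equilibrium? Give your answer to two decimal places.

The effective private return per unit is now 7.6 × 1.29 / 9 = 1.0893 > 1, so every player's dominant strategy flips to full contribution.
So the Nash equilibrium is full contribution by all 9; the group earns 7.6 × 1.29 × 234 = 2294.14.

2294.14 dollars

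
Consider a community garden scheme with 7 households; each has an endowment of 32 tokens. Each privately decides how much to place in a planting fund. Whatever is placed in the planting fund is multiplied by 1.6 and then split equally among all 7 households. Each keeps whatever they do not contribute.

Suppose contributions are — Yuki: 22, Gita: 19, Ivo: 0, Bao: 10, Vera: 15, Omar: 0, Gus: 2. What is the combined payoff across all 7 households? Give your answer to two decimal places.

264.80 tokens

Total contributed: 22 + 19 + 0 + 10 + 15 + 0 + 2 = 68; total kept: 7 × 32 − 68 = 156.
The planting fund pays out 1.6 × 68 = 108.80 in aggregate.
Group total = 156 + 108.80 = 264.80.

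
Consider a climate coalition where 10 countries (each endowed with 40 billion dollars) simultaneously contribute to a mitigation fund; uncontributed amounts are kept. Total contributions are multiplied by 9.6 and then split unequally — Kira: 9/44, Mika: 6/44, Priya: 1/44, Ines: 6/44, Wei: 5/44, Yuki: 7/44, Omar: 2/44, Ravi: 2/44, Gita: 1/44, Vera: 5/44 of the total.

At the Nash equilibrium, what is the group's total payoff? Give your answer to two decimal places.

2464.00 billion dollars

For player j, contributing a unit is worthwhile iff 9.6 × (j's share) ≥ 1, i.e. iff j's share is at least 0.1042.
The shares above 0.1042 belong to Kira, Mika, Ines, Wei, Yuki and Vera, contributing 40 each; the remaining 4 contribute 0. Total contributed: 240.
The mitigation fund pays out 9.6 × 240 = 2304.00 in total (split across the unequal shares, but the aggregate is all that matters for the group sum).
The 4 free-riders keep 40 each, adding 160. Group total = 160 + 2304.00 = 2464.00.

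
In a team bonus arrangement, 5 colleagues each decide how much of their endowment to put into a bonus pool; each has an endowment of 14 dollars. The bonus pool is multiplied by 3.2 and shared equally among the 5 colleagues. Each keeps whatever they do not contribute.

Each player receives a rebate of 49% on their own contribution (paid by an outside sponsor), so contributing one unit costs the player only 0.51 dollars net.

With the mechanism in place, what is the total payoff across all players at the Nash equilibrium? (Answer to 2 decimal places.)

With the mechanism, a contributed unit returns (3.2/5) / 0.51 = 1.2549 per unit of net cost to the contributor — now above 1 — so contributing fully is weakly dominant for every player.
At the Nash equilibrium everyone contributes 14. Group total payoff = 5 × (14 × 0.49 + 3.2 × 14) = 258.30.

258.30 dollars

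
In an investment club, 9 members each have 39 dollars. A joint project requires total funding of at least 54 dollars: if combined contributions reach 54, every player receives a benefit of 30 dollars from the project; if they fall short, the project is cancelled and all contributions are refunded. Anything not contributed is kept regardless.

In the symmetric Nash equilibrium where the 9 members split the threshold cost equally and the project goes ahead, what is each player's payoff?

Equal share of the threshold: 54/9 = 6.
At this profile no one gains by cutting their contribution: any cut drops the total below 54, the project is cancelled, contributions are refunded, and the deviator ends with 39, which is less than 39 − 6 + 30 = 63. Contributing more than 6 just wastes the excess. So contributing exactly 6 is a best response.
Each player's payoff: 39 − 6 + 30 = 63.

63 dollars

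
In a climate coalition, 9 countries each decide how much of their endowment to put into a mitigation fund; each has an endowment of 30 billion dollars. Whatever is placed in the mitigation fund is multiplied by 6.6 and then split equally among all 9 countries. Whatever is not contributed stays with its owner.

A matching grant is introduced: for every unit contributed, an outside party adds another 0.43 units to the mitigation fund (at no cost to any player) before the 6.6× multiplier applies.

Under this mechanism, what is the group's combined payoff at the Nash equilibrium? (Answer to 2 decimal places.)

The effective private return per unit is now 6.6 × 1.43 / 9 = 1.0487 > 1, so every player's dominant strategy flips to full contribution.
At the Nash equilibrium everyone contributes 30. Group total payoff = 6.6 × 1.43 × 270 = 2548.26.

2548.26 billion dollars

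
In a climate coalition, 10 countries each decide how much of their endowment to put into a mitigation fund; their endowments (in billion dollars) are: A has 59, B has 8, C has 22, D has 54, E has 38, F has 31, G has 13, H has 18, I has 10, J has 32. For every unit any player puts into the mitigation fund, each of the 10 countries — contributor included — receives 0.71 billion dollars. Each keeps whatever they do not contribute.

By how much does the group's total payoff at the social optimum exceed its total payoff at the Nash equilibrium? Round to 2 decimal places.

The private return per contributed unit is 0.71 < 1 for everyone, so the Nash equilibrium is zero contribution and the group total is Σ E_j = 59 + 8 + 22 + 54 + 38 + 31 + 13 + 18 + 10 + 32 = 285.
Each contributed unit returns 7.100 to the group, so the social optimum is full contribution by everyone: group total = 7.100 × 285 = 2023.50.
Efficiency loss = (7.100 − 1) × 285 = 1738.50.

1738.50 billion dollars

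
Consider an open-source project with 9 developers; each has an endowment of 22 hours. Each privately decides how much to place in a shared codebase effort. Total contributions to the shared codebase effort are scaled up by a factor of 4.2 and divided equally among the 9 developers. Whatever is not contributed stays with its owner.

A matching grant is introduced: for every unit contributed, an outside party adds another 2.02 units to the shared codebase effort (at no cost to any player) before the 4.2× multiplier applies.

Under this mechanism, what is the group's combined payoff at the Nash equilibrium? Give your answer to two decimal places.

2511.43 hours

With the mechanism, a contributed unit returns 4.2 × 3.02 / 9 = 1.4093 per unit of net cost to the contributor — now above 1 — so contributing fully is weakly dominant for every player.
So the Nash equilibrium is full contribution by all 9; the group earns 4.2 × 3.02 × 198 = 2511.43.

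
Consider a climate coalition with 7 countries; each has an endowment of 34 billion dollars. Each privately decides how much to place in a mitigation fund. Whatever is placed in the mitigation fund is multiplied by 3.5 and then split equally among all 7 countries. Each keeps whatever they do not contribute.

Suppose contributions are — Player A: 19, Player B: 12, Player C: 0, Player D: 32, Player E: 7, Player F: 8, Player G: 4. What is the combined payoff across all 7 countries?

443.00 billion dollars

Total contributed: 19 + 12 + 0 + 32 + 7 + 8 + 4 = 82; total kept: 7 × 34 − 82 = 156.
The mitigation fund pays out 3.5 × 82 = 287.00 in aggregate.
Group total = 156 + 287.00 = 443.00.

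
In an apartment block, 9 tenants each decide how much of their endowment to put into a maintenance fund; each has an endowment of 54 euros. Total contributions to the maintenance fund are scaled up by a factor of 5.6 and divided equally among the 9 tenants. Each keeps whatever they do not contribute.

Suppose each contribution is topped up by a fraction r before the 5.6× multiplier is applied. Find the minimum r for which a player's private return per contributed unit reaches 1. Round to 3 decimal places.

With matching at rate r, one contributed unit becomes (1 + r) in the maintenance fund and returns 5.6 × (1 + r) / 9 to the contributor.
Setting this equal to 1: 1 + r = 9/5.6 = 1.6071.
So the minimum matching rate is r = 1.6071 − 1 = 0.607.

0.607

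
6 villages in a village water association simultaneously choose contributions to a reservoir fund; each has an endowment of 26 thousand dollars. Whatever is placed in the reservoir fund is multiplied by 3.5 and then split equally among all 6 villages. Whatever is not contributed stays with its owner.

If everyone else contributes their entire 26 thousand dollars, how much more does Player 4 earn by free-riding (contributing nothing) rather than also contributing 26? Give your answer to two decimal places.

10.83 thousand dollars

Switching from a contribution of 26 to 0 lets Player 4 keep an extra 26 thousand dollars, but lowers the reservoir fund by 26, which costs Player 4 their own share of that drop: 3.5/6 × 26 = 15.17.
Net gain = 26 − 15.17 = 10.83. The private return per contributed unit (0.5833) is below 1, so free-riding is indeed the best response regardless of what the others do.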